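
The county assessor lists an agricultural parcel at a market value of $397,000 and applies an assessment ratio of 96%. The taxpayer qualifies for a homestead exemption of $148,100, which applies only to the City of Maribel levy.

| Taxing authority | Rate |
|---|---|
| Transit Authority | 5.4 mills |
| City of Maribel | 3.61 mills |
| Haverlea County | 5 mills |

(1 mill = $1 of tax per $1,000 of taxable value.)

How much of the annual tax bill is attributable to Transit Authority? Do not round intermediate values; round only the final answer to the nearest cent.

Assessed value = $397,000 × 0.96 = $381,120
Transit Authority taxable value = $381,120 (exemption does not apply)
Transit Authority levy = $381,120 × 0.0054 = $2,058.048

$2,058.05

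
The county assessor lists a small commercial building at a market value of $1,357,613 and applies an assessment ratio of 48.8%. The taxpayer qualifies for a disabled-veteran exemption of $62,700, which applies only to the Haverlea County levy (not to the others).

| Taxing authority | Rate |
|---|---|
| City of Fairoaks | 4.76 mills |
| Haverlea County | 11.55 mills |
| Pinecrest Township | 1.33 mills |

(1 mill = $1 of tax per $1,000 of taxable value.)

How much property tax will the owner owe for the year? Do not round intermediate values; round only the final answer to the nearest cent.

Assessed value = $1,357,613 × 0.488 = $662,515.144
City of Fairoaks: $662,515.144 × 0.00476 = $3,153.57208544
Haverlea County: ($662,515.144 − $62,700) × 0.01155 = $599,815.144 × 0.01155 = $6,927.8649132
Pinecrest Township: $662,515.144 × 0.00133 = $881.14514152
Total = $10,962.58214016

$10,962.58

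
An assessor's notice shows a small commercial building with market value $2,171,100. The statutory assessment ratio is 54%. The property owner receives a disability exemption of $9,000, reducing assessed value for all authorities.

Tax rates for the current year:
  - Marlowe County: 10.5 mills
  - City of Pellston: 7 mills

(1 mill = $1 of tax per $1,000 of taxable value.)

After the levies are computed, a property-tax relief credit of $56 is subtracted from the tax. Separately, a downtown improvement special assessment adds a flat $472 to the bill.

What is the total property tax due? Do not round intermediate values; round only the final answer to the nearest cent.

$20,775.40

Assessed value = $2,171,100 × 0.54 = $1,172,394
Taxable value = $1,172,394 − $9,000 = $1,163,394
Marlowe County: $1,163,394 × 0.0105 = $12,215.637
City of Pellston: $1,163,394 × 0.007 = $8,143.758
Levies subtotal = $20,359.395
After credit = $20,359.395 − $56 = $20,303.395
Total = $20,303.395 + $472 = $20,775.395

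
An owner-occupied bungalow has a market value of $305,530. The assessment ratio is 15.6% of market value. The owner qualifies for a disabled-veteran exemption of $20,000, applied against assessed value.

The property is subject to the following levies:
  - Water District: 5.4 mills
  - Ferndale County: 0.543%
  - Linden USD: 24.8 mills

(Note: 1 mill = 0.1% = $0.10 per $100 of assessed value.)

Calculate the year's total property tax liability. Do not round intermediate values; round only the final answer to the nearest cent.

$985.62

Assessed value = $305,530 × 0.156 = $47,662.68
Taxable value = $47,662.68 − $20,000 = $27,662.68
Water District: $27,662.68 × 0.0054 = $149.378472
Ferndale County: $27,662.68 × 0.00543 = $150.2083524
Linden USD: $27,662.68 × 0.0248 = $686.034464
Total = $985.6212884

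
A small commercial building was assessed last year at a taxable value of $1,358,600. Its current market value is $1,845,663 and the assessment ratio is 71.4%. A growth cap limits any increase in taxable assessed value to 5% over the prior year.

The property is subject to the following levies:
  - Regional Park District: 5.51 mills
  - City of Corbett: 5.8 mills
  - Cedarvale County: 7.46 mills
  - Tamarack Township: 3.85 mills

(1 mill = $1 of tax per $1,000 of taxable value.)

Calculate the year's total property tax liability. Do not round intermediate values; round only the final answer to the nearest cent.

$29,808.71

Uncapped assessed value = $1,845,663 × 0.714 = $1,317,803.382
Cap limit = $1,358,600 × 1.05 = $1,426,530
Taxable assessed value = min($1,317,803.382, $1,426,530) = $1,317,803.382 (cap does not bind)
Regional Park District: $1,317,803.382 × 0.00551 = $7,261.09663482
City of Corbett: $1,317,803.382 × 0.0058 = $7,643.2596156
Cedarvale County: $1,317,803.382 × 0.00746 = $9,830.81322972
Tamarack Township: $1,317,803.382 × 0.00385 = $5,073.5430207
Total = $29,808.71250084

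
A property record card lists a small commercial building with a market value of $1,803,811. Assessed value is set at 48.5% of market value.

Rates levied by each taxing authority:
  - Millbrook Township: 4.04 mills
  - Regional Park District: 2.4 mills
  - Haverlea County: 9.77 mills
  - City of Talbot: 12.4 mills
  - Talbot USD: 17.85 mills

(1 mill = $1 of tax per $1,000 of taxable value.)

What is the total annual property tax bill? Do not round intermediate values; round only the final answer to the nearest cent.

$40,645.45

Assessed value = $1,803,811 × 0.485 = $874,848.335
Millbrook Township: $874,848.335 × 0.00404 = $3,534.3872734
Regional Park District: $874,848.335 × 0.0024 = $2,099.636004
Haverlea County: $874,848.335 × 0.00977 = $8,547.26823295
City of Talbot: $874,848.335 × 0.0124 = $10,848.119354
Talbot USD: $874,848.335 × 0.01785 = $15,616.04277975
Total = $3,534.3872734 + $2,099.636004 + $8,547.26823295 + $10,848.119354 + $15,616.04277975 = $40,645.4536441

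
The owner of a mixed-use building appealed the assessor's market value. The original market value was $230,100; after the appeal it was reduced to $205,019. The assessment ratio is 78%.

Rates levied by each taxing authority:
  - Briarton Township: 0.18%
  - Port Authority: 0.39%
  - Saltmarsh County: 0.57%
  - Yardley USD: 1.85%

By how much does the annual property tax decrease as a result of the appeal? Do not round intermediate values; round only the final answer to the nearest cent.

$584.94

Old assessed value = $230,100 × 0.78 = $179,478
New assessed value = $205,019 × 0.78 = $159,914.82
Combined rate = 0.0018 + 0.0039 + 0.0057 + 0.0185 = 0.0299
Old tax = $179,478 × 0.0299 = $5,366.3922
New tax = $159,914.82 × 0.0299 = $4,781.453118
Reduction = $5,366.3922 − $4,781.453118 = $584.939082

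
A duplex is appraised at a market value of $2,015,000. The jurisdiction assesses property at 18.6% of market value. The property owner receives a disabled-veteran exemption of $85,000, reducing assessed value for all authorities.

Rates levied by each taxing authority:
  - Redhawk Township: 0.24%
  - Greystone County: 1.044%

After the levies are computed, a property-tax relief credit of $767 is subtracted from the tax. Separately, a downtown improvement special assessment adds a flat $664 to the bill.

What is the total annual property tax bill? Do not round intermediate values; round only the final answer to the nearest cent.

Assessed value = $2,015,000 × 0.186 = $374,790
Taxable value = $374,790 − $85,000 = $289,790
Redhawk Township: $289,790 × 0.0024 = $695.496
Greystone County: $289,790 × 0.01044 = $3,025.4076
Levies subtotal = $3,720.9036
After credit = $3,720.9036 − $767 = $2,953.9036
Total = $2,953.9036 + $664 = $3,617.9036

$3,617.90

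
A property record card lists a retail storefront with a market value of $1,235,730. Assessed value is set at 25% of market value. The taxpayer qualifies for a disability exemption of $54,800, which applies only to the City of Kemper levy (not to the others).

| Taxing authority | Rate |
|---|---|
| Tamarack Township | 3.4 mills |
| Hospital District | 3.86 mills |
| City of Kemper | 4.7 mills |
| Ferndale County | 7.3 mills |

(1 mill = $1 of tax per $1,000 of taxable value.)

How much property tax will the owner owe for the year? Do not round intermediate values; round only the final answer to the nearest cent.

Assessed value = $1,235,730 × 0.25 = $308,932.5
Tamarack Township: $308,932.5 × 0.0034 = $1,050.3705
Hospital District: $308,932.5 × 0.00386 = $1,192.47945
City of Kemper: ($308,932.5 − $54,800) × 0.0047 = $254,132.5 × 0.0047 = $1,194.42275
Ferndale County: $308,932.5 × 0.0073 = $2,255.20725
Total = $5,692.47995

$5,692.48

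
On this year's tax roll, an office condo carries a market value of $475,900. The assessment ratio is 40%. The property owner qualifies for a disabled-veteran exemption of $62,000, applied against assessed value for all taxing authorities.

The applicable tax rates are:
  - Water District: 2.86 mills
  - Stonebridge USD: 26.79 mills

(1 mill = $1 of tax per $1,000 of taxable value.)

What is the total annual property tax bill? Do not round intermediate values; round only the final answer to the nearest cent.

Assessed value = $475,900 × 0.4 = $190,360
Taxable value = $190,360 − $62,000 = $128,360
Water District: $128,360 × 0.00286 = $367.1096
Stonebridge USD: $128,360 × 0.02679 = $3,438.7644
Total = $367.1096 + $3,438.7644 = $3,805.874

$3,805.87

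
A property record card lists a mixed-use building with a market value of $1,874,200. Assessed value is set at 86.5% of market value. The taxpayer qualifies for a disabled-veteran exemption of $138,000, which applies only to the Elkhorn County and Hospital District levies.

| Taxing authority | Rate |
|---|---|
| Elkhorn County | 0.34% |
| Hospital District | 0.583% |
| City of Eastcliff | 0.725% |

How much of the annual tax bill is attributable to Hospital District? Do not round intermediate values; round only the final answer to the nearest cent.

$8,646.96

Assessed value = $1,874,200 × 0.865 = $1,621,183
Hospital District taxable value = $1,621,183 − $138,000 = $1,483,183
Hospital District levy = $1,483,183 × 0.00583 = $8,646.95689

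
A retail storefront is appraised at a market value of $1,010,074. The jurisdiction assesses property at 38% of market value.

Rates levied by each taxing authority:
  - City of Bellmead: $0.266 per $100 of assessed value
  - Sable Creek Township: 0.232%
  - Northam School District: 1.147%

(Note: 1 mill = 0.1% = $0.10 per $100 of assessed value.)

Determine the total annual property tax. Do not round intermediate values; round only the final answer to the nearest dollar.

$6,314

Assessed value = $1,010,074 × 0.38 = $383,828.12
City of Bellmead: $383,828.12 × 0.00266 = $1,020.9827992
Sable Creek Township: $383,828.12 × 0.00232 = $890.4812384
Northam School District: $383,828.12 × 0.01147 = $4,402.5085364
Total = $6,313.972574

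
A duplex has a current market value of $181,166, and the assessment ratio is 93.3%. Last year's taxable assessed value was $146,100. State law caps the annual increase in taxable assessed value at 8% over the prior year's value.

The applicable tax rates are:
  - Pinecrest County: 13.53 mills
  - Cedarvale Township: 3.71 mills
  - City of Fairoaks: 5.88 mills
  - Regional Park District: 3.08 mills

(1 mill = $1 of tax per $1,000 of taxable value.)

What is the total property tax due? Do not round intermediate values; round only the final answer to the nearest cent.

$4,134.05

Uncapped assessed value = $181,166 × 0.933 = $169,027.878
Cap limit = $146,100 × 1.08 = $157,788
Taxable assessed value = min($169,027.878, $157,788) = $157,788 (cap binds)
Pinecrest County: $157,788 × 0.01353 = $2,134.87164
Cedarvale Township: $157,788 × 0.00371 = $585.39348
City of Fairoaks: $157,788 × 0.00588 = $927.79344
Regional Park District: $157,788 × 0.00308 = $485.98704
Total = $4,134.0456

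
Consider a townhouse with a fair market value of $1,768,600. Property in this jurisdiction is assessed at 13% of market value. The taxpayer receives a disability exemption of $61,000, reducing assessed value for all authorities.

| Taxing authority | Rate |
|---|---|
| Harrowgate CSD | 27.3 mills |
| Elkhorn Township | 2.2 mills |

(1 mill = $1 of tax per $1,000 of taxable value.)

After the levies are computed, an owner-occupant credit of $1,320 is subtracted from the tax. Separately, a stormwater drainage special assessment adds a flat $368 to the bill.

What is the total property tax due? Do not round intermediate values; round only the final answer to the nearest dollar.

Assessed value = $1,768,600 × 0.13 = $229,918
Taxable value = $229,918 − $61,000 = $168,918
Harrowgate CSD: $168,918 × 0.0273 = $4,611.4614
Elkhorn Township: $168,918 × 0.0022 = $371.6196
Levies subtotal = $4,983.081
After credit = $4,983.081 − $1,320 = $3,663.081
Total = $3,663.081 + $368 = $4,031.081

$4,031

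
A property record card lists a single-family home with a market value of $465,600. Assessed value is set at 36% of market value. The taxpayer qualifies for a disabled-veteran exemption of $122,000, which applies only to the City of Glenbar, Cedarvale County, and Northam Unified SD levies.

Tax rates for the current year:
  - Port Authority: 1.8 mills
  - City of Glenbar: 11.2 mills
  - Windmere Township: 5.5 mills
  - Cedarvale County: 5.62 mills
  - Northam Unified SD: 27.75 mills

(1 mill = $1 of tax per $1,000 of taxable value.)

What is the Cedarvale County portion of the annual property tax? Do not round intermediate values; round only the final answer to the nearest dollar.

Assessed value = $465,600 × 0.36 = $167,616
Cedarvale County taxable value = $167,616 − $122,000 = $45,616
Cedarvale County levy = $45,616 × 0.00562 = $256.36192

$256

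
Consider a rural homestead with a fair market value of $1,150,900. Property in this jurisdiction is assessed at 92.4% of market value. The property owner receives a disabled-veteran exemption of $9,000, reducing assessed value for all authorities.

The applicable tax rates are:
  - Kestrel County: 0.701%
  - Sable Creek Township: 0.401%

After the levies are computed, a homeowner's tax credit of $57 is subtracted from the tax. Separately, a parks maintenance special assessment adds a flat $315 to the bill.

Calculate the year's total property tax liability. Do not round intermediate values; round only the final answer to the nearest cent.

Assessed value = $1,150,900 × 0.924 = $1,063,431.6
Taxable value = $1,063,431.6 − $9,000 = $1,054,431.6
Kestrel County: $1,054,431.6 × 0.00701 = $7,391.565516
Sable Creek Township: $1,054,431.6 × 0.00401 = $4,228.270716
Levies subtotal = $11,619.836232
After credit = $11,619.836232 − $57 = $11,562.836232
Total = $11,562.836232 + $315 = $11,877.836232

$11,877.84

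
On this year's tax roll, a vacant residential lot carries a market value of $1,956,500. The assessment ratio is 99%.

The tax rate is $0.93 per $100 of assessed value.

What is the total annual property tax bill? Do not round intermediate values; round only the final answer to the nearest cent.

Assessed value = $1,956,500 × 0.99 = $1,936,935
Tax = $1,936,935 × 0.0093 = $18,013.4955

$18,013.50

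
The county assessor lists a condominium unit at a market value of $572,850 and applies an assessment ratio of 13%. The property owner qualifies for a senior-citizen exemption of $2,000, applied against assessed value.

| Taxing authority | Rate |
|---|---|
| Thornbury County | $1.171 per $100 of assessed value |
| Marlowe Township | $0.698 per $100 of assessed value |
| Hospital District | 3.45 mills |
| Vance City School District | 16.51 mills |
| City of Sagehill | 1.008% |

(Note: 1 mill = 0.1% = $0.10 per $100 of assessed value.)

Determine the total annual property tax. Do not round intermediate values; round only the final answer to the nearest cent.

Assessed value = $572,850 × 0.13 = $74,470.5
Taxable value = $74,470.5 − $2,000 = $72,470.5
Thornbury County: $72,470.5 × 0.01171 = $848.629555
Marlowe Township: $72,470.5 × 0.00698 = $505.84409
Hospital District: $72,470.5 × 0.00345 = $250.023225
Vance City School District: $72,470.5 × 0.01651 = $1,196.487955
City of Sagehill: $72,470.5 × 0.01008 = $730.50264
Total = $3,531.487465

$3,531.49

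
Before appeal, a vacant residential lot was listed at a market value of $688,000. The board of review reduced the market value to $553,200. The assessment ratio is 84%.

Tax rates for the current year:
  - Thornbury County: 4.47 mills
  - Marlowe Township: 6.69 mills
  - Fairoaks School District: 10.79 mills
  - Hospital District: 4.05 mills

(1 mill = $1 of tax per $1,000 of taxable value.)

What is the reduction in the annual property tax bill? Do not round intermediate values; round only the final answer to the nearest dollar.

Old assessed value = $688,000 × 0.84 = $577,920
New assessed value = $553,200 × 0.84 = $464,688
Combined rate = 0.00447 + 0.00669 + 0.01079 + 0.00405 = 0.026
Old tax = $577,920 × 0.026 = $15,025.92
New tax = $464,688 × 0.026 = $12,081.888
Reduction = $15,025.92 − $12,081.888 = $2,944.032

$2,944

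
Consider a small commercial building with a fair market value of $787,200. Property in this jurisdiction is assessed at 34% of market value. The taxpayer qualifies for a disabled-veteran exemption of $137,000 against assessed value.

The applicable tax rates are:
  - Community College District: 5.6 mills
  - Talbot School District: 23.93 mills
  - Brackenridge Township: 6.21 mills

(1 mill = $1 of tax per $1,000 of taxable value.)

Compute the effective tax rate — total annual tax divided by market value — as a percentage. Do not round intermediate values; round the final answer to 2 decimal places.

Assessed value = $787,200 × 0.34 = $267,648
Taxable value = $267,648 − $137,000 = $130,648
Community College District: $130,648 × 0.0056 = $731.6288
Talbot School District: $130,648 × 0.02393 = $3,126.40664
Brackenridge Township: $130,648 × 0.00621 = $811.32408
Total tax = $4,669.35952
Effective rate = $4,669.35952 ÷ $787,200 = 0.59% of market value

0.59%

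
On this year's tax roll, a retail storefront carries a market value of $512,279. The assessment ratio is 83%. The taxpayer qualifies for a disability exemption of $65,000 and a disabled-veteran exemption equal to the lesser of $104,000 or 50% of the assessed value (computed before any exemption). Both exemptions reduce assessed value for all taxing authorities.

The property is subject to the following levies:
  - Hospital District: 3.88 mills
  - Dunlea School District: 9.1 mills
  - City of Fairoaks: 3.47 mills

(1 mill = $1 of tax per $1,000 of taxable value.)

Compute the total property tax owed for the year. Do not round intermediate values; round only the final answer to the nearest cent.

Assessed value = $512,279 × 0.83 = $425,191.57
Disabled-veteran exemption = min($104,000, 50% × $425,191.57) = min($104,000, $212,595.785) = $104,000 (dollar cap binds)
Taxable value = $425,191.57 − $65,000 − $104,000 = $256,191.57
Hospital District: $256,191.57 × 0.00388 = $994.0232916
Dunlea School District: $256,191.57 × 0.0091 = $2,331.343287
City of Fairoaks: $256,191.57 × 0.00347 = $888.9847479
Total = $4,214.3513265

$4,214.35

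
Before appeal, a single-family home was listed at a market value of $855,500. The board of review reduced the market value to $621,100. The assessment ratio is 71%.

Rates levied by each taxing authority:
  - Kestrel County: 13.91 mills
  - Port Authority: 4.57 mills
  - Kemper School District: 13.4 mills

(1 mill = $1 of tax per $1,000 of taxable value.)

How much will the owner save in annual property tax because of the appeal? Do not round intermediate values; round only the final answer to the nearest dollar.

$5,306

Old assessed value = $855,500 × 0.71 = $607,405
New assessed value = $621,100 × 0.71 = $440,981
Combined rate = 0.01391 + 0.00457 + 0.0134 = 0.03188
Old tax = $607,405 × 0.03188 = $19,364.0714
New tax = $440,981 × 0.03188 = $14,058.47428
Reduction = $19,364.0714 − $14,058.47428 = $5,305.59712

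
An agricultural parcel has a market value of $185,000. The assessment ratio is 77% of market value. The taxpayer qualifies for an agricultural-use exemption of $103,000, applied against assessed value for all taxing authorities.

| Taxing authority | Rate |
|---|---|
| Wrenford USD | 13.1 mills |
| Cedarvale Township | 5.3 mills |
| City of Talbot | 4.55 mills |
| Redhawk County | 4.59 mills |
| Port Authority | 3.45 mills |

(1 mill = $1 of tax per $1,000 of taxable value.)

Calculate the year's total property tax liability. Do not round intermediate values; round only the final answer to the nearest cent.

Assessed value = $185,000 × 0.77 = $142,450
Taxable value = $142,450 − $103,000 = $39,450
Wrenford USD: $39,450 × 0.0131 = $516.795
Cedarvale Township: $39,450 × 0.0053 = $209.085
City of Talbot: $39,450 × 0.00455 = $179.4975
Redhawk County: $39,450 × 0.00459 = $181.0755
Port Authority: $39,450 × 0.00345 = $136.1025
Total = $516.795 + $209.085 + $179.4975 + $181.0755 + $136.1025 = $1,222.5555

$1,222.56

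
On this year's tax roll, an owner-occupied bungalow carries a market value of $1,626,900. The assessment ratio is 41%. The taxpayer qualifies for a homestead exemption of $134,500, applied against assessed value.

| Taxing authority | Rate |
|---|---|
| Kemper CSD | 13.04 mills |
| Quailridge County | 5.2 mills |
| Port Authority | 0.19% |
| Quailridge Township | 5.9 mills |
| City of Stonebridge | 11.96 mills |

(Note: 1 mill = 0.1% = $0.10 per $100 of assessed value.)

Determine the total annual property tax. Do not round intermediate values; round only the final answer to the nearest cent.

$20,236.10

Assessed value = $1,626,900 × 0.41 = $667,029
Taxable value = $667,029 − $134,500 = $532,529
Kemper CSD: $532,529 × 0.01304 = $6,944.17816
Quailridge County: $532,529 × 0.0052 = $2,769.1508
Port Authority: $532,529 × 0.0019 = $1,011.8051
Quailridge Township: $532,529 × 0.0059 = $3,141.9211
City of Stonebridge: $532,529 × 0.01196 = $6,369.04684
Total = $20,236.102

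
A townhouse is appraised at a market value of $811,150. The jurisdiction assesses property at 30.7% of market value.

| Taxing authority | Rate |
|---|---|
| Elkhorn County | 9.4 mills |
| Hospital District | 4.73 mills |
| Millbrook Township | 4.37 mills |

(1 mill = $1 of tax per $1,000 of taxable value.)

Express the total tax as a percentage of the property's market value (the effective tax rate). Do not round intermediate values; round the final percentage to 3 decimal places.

0.568%

Assessed value = $811,150 × 0.307 = $249,023.05
Elkhorn County: $249,023.05 × 0.0094 = $2,340.81667
Hospital District: $249,023.05 × 0.00473 = $1,177.8790265
Millbrook Township: $249,023.05 × 0.00437 = $1,088.2307285
Total tax = $4,606.926425
Effective rate = $4,606.926425 ÷ $811,150 = 0.568% of market value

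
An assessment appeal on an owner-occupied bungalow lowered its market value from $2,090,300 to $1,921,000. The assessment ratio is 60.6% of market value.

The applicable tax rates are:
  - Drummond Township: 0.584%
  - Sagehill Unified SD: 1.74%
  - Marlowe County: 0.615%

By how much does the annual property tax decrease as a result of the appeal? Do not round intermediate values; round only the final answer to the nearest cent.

Old assessed value = $2,090,300 × 0.606 = $1,266,721.8
New assessed value = $1,921,000 × 0.606 = $1,164,126
Combined rate = 0.00584 + 0.0174 + 0.00615 = 0.02939
Old tax = $1,266,721.8 × 0.02939 = $37,228.953702
New tax = $1,164,126 × 0.02939 = $34,213.66314
Reduction = $37,228.953702 − $34,213.66314 = $3,015.290562

$3,015.29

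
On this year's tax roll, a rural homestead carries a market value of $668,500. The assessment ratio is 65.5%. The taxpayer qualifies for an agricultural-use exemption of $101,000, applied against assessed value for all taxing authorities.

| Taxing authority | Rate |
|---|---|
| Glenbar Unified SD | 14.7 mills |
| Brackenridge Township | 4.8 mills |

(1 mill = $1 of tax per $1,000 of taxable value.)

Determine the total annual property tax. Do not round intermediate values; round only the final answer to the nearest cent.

Assessed value = $668,500 × 0.655 = $437,867.5
Taxable value = $437,867.5 − $101,000 = $336,867.5
Glenbar Unified SD: $336,867.5 × 0.0147 = $4,951.95225
Brackenridge Township: $336,867.5 × 0.0048 = $1,616.964
Total = $4,951.95225 + $1,616.964 = $6,568.91625

$6,568.92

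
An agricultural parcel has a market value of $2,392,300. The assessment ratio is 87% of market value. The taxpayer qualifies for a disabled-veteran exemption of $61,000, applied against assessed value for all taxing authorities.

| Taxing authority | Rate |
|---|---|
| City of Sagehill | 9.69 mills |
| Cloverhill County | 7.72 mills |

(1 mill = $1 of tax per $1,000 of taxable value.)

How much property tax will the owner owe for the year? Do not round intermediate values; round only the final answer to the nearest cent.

Assessed value = $2,392,300 × 0.87 = $2,081,301
Taxable value = $2,081,301 − $61,000 = $2,020,301
City of Sagehill: $2,020,301 × 0.00969 = $19,576.71669
Cloverhill County: $2,020,301 × 0.00772 = $15,596.72372
Total = $19,576.71669 + $15,596.72372 = $35,173.44041

$35,173.44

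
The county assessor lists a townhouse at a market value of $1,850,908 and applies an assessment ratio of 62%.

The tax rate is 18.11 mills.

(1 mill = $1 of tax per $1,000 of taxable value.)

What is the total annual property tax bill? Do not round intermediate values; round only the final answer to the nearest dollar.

Assessed value = $1,850,908 × 0.62 = $1,147,562.96
Tax = $1,147,562.96 × 0.01811 = $20,782.3652056

$20,782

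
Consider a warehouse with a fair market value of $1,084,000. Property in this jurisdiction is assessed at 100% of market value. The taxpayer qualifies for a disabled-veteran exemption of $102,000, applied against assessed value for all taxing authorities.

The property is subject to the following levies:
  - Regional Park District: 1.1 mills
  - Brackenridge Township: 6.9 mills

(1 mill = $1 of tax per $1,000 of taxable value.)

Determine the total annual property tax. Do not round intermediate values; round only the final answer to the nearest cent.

Assessed value = $1,084,000 × 1 = $1,084,000
Taxable value = $1,084,000 − $102,000 = $982,000
Regional Park District: $982,000 × 0.0011 = $1,080.2
Brackenridge Township: $982,000 × 0.0069 = $6,775.8
Total = $1,080.2 + $6,775.8 = $7,856

$7,856.00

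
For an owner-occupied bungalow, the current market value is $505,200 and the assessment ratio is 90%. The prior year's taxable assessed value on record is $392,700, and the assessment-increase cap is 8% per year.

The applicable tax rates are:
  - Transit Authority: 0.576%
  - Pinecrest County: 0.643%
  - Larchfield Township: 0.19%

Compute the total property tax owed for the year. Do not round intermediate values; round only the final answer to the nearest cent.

Uncapped assessed value = $505,200 × 0.9 = $454,680
Cap limit = $392,700 × 1.08 = $424,116
Taxable assessed value = min($454,680, $424,116) = $424,116 (cap binds)
Transit Authority: $424,116 × 0.00576 = $2,442.90816
Pinecrest County: $424,116 × 0.00643 = $2,727.06588
Larchfield Township: $424,116 × 0.0019 = $805.8204
Total = $5,975.79444

$5,975.79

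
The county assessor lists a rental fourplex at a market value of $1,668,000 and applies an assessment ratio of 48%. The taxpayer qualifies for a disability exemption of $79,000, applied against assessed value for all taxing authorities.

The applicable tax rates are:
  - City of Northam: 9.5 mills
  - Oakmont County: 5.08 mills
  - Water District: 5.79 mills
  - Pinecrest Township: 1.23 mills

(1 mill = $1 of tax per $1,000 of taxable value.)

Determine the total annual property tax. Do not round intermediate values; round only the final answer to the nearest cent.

$15,587.42

Assessed value = $1,668,000 × 0.48 = $800,640
Taxable value = $800,640 − $79,000 = $721,640
City of Northam: $721,640 × 0.0095 = $6,855.58
Oakmont County: $721,640 × 0.00508 = $3,665.9312
Water District: $721,640 × 0.00579 = $4,178.2956
Pinecrest Township: $721,640 × 0.00123 = $887.6172
Total = $6,855.58 + $3,665.9312 + $4,178.2956 + $887.6172 = $15,587.424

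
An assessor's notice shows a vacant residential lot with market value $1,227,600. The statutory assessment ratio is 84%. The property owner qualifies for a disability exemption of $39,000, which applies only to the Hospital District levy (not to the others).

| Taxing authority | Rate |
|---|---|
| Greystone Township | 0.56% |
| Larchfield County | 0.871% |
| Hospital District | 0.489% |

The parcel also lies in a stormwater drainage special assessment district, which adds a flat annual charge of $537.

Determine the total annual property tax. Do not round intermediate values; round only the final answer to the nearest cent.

Assessed value = $1,227,600 × 0.84 = $1,031,184
Greystone Township: $1,031,184 × 0.0056 = $5,774.6304
Larchfield County: $1,031,184 × 0.00871 = $8,981.61264
Hospital District: ($1,031,184 − $39,000) × 0.00489 = $992,184 × 0.00489 = $4,851.77976
Levies subtotal = $19,608.0228
Total = $19,608.0228 + $537 = $20,145.0228

$20,145.02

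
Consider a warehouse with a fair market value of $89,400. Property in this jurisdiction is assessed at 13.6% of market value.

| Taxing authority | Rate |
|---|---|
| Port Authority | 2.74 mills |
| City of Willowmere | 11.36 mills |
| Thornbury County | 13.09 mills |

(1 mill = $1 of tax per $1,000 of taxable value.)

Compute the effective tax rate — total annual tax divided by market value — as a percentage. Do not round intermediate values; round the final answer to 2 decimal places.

0.37%

Assessed value = $89,400 × 0.136 = $12,158.4
Port Authority: $12,158.4 × 0.00274 = $33.314016
City of Willowmere: $12,158.4 × 0.01136 = $138.119424
Thornbury County: $12,158.4 × 0.01309 = $159.153456
Total tax = $330.586896
Effective rate = $330.586896 ÷ $89,400 = 0.37% of market value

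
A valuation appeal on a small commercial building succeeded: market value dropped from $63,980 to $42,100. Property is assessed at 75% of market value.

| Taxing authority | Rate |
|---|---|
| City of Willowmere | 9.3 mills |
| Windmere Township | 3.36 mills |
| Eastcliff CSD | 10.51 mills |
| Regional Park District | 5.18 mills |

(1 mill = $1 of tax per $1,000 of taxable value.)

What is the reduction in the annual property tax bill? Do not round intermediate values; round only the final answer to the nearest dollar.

$465

Old assessed value = $63,980 × 0.75 = $47,985
New assessed value = $42,100 × 0.75 = $31,575
Combined rate = 0.0093 + 0.00336 + 0.01051 + 0.00518 = 0.02835
Old tax = $47,985 × 0.02835 = $1,360.37475
New tax = $31,575 × 0.02835 = $895.15125
Reduction = $1,360.37475 − $895.15125 = $465.2235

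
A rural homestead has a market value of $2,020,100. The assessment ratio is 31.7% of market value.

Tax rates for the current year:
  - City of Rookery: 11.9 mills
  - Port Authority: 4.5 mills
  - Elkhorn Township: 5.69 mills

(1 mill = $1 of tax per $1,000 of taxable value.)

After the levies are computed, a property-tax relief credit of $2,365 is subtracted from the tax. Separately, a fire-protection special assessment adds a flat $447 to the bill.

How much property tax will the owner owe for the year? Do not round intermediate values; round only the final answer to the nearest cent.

$12,227.81

Assessed value = $2,020,100 × 0.317 = $640,371.7
City of Rookery: $640,371.7 × 0.0119 = $7,620.42323
Port Authority: $640,371.7 × 0.0045 = $2,881.67265
Elkhorn Township: $640,371.7 × 0.00569 = $3,643.714973
Levies subtotal = $14,145.810853
After credit = $14,145.810853 − $2,365 = $11,780.810853
Total = $11,780.810853 + $447 = $12,227.810853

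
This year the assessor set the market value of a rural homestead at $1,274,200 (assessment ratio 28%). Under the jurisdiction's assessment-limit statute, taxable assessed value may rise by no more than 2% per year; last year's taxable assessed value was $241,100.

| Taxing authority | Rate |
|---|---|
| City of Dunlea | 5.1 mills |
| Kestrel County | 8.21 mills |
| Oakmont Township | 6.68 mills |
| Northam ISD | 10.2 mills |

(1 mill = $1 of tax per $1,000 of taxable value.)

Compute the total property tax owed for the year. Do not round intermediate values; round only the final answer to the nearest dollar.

$7,424

Uncapped assessed value = $1,274,200 × 0.28 = $356,776
Cap limit = $241,100 × 1.02 = $245,922
Taxable assessed value = min($356,776, $245,922) = $245,922 (cap binds)
City of Dunlea: $245,922 × 0.0051 = $1,254.2022
Kestrel County: $245,922 × 0.00821 = $2,019.01962
Oakmont Township: $245,922 × 0.00668 = $1,642.75896
Northam ISD: $245,922 × 0.0102 = $2,508.4044
Total = $7,424.38518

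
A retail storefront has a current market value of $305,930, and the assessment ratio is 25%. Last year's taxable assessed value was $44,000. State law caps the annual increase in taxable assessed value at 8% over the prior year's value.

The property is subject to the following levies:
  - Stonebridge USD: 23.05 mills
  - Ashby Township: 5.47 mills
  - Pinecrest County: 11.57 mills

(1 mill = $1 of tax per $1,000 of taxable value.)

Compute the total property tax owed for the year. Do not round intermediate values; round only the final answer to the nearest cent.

Uncapped assessed value = $305,930 × 0.25 = $76,482.5
Cap limit = $44,000 × 1.08 = $47,520
Taxable assessed value = min($76,482.5, $47,520) = $47,520 (cap binds)
Stonebridge USD: $47,520 × 0.02305 = $1,095.336
Ashby Township: $47,520 × 0.00547 = $259.9344
Pinecrest County: $47,520 × 0.01157 = $549.8064
Total = $1,905.0768

$1,905.08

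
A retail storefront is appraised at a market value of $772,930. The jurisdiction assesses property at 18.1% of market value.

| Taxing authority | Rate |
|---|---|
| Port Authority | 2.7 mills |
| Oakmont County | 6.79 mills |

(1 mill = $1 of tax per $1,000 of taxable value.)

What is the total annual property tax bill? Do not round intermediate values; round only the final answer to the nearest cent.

$1,327.65

Assessed value = $772,930 × 0.181 = $139,900.33
Port Authority: $139,900.33 × 0.0027 = $377.730891
Oakmont County: $139,900.33 × 0.00679 = $949.9232407
Total = $377.730891 + $949.9232407 = $1,327.6541317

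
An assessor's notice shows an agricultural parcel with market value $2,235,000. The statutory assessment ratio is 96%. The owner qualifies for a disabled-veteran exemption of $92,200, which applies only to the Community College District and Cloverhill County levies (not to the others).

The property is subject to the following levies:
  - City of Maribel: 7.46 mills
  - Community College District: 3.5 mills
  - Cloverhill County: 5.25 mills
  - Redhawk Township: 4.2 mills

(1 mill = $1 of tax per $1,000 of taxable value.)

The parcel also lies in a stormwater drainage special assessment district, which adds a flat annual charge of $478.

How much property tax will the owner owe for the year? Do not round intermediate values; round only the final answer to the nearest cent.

$43,462.95

Assessed value = $2,235,000 × 0.96 = $2,145,600
City of Maribel: $2,145,600 × 0.00746 = $16,006.176
Community College District: ($2,145,600 − $92,200) × 0.0035 = $2,053,400 × 0.0035 = $7,186.9
Cloverhill County: ($2,145,600 − $92,200) × 0.00525 = $2,053,400 × 0.00525 = $10,780.35
Redhawk Township: $2,145,600 × 0.0042 = $9,011.52
Levies subtotal = $42,984.946
Total = $42,984.946 + $478 = $43,462.946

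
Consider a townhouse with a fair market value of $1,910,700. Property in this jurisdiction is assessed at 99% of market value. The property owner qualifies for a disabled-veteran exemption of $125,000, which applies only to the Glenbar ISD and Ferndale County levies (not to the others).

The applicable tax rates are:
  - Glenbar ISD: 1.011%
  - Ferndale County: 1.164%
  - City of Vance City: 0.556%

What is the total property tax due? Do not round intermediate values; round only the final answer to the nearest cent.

Assessed value = $1,910,700 × 0.99 = $1,891,593
Glenbar ISD: ($1,891,593 − $125,000) × 0.01011 = $1,766,593 × 0.01011 = $17,860.25523
Ferndale County: ($1,891,593 − $125,000) × 0.01164 = $1,766,593 × 0.01164 = $20,563.14252
City of Vance City: $1,891,593 × 0.00556 = $10,517.25708
Total = $48,940.65483

$48,940.65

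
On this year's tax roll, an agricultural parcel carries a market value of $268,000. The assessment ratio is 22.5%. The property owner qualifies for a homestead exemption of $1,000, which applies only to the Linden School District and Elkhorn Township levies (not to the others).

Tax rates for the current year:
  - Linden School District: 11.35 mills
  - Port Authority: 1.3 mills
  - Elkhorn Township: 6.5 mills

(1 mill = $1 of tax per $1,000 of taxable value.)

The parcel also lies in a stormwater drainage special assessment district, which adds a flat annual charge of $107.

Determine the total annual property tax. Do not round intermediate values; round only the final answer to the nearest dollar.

$1,244

Assessed value = $268,000 × 0.225 = $60,300
Linden School District: ($60,300 − $1,000) × 0.01135 = $59,300 × 0.01135 = $673.055
Port Authority: $60,300 × 0.0013 = $78.39
Elkhorn Township: ($60,300 − $1,000) × 0.0065 = $59,300 × 0.0065 = $385.45
Levies subtotal = $1,136.895
Total = $1,136.895 + $107 = $1,243.895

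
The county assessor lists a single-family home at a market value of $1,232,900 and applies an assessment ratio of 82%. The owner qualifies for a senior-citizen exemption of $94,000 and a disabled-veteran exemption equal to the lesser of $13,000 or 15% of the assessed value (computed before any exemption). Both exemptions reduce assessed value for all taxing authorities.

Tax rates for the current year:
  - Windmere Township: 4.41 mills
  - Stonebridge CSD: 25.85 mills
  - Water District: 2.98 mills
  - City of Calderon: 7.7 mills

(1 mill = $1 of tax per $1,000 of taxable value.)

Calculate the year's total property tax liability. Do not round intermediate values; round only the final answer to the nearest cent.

$37,008.86

Assessed value = $1,232,900 × 0.82 = $1,010,978
Disabled-veteran exemption = min($13,000, 15% × $1,010,978) = min($13,000, $151,646.7) = $13,000 (dollar cap binds)
Taxable value = $1,010,978 − $94,000 − $13,000 = $903,978
Windmere Township: $903,978 × 0.00441 = $3,986.54298
Stonebridge CSD: $903,978 × 0.02585 = $23,367.8313
Water District: $903,978 × 0.00298 = $2,693.85444
City of Calderon: $903,978 × 0.0077 = $6,960.6306
Total = $37,008.85932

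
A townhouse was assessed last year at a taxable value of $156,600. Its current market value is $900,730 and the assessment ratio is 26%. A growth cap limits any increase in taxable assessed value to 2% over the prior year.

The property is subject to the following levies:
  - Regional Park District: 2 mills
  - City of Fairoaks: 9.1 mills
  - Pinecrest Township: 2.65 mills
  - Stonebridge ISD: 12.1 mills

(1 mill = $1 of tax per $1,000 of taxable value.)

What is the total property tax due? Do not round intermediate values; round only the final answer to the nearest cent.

$4,129.07

Uncapped assessed value = $900,730 × 0.26 = $234,189.8
Cap limit = $156,600 × 1.02 = $159,732
Taxable assessed value = min($234,189.8, $159,732) = $159,732 (cap binds)
Regional Park District: $159,732 × 0.002 = $319.464
City of Fairoaks: $159,732 × 0.0091 = $1,453.5612
Pinecrest Township: $159,732 × 0.00265 = $423.2898
Stonebridge ISD: $159,732 × 0.0121 = $1,932.7572
Total = $4,129.0722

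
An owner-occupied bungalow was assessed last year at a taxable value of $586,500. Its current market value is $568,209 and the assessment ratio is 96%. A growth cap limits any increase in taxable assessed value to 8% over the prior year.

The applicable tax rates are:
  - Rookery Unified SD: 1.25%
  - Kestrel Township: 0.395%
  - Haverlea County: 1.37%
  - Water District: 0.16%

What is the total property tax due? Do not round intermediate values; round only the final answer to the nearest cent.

$17,319.01

Uncapped assessed value = $568,209 × 0.96 = $545,480.64
Cap limit = $586,500 × 1.08 = $633,420
Taxable assessed value = min($545,480.64, $633,420) = $545,480.64 (cap does not bind)
Rookery Unified SD: $545,480.64 × 0.0125 = $6,818.508
Kestrel Township: $545,480.64 × 0.00395 = $2,154.648528
Haverlea County: $545,480.64 × 0.0137 = $7,473.084768
Water District: $545,480.64 × 0.0016 = $872.769024
Total = $17,319.01032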